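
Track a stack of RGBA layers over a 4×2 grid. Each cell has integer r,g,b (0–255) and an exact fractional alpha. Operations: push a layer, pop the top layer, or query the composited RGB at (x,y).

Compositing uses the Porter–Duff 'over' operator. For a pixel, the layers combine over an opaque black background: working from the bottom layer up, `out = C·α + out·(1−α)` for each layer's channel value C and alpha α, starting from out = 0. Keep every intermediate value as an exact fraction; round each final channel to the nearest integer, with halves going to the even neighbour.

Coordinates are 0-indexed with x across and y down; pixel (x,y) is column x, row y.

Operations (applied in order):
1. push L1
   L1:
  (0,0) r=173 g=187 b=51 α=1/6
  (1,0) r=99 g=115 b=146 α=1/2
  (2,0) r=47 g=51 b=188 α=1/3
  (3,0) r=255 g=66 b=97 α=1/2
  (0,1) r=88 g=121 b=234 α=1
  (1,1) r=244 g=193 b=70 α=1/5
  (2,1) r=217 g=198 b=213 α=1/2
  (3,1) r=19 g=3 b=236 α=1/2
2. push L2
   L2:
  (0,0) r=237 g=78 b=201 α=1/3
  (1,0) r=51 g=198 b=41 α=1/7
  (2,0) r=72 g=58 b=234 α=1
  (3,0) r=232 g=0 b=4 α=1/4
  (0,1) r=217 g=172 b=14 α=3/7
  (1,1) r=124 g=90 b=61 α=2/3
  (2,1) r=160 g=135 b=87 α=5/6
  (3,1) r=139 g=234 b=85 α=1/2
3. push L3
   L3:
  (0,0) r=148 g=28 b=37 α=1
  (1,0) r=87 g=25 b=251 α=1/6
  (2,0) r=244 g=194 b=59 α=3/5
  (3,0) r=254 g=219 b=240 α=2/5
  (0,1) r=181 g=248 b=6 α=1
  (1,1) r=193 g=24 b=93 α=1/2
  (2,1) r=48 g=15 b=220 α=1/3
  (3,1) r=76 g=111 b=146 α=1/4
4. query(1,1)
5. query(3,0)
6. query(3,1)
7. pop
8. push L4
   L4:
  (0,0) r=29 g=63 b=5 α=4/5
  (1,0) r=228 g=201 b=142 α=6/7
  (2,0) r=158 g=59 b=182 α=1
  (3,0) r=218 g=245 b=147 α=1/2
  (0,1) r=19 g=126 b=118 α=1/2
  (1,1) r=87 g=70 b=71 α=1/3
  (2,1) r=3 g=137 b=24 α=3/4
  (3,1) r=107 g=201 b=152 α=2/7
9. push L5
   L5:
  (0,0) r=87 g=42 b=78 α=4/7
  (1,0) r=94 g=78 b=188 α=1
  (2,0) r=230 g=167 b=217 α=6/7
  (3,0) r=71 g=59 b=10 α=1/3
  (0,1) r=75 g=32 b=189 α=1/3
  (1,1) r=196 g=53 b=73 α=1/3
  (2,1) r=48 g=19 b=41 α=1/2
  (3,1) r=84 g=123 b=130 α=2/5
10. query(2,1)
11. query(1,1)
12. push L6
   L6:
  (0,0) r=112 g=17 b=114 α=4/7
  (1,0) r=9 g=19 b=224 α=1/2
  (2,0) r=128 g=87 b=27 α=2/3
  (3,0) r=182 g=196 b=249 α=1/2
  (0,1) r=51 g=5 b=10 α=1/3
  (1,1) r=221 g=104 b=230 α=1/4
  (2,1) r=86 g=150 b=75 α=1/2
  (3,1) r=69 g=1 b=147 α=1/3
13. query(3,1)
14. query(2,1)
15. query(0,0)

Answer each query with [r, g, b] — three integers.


(1,1) stack=L1,L2,L3; from [0,0,0]:
+L1 (α=1/5) → [244/5, 193/5, 14]
+L2 (α=2/3) → [1484/15, 1093/15, 136/3]
+L3 (α=1/2) → [4379/30, 1453/30, 415/6]
→ [146, 48, 69]

at x=3,y=0 over L1,L2,L3:
+L1 (α=1/2) → [255/2, 33, 97/2]
+L2 (α=1/4) → [1229/8, 99/4, 299/8]
+L3 (α=2/5) → [7751/40, 2049/20, 4737/40]
= [194, 102, 118]

at x=3,y=1 over L1,L2,L3:
L1 α=1/2: [19/2, 3/2, 118]
L2 α=1/2: [297/4, 471/4, 203/2]
L3 α=1/4: [1195/16, 1857/16, 901/8]
→ [75, 116, 113]

query (2,1) [L1,L2,L4,L5] — begin 0,0,0
L1 α=1/2: [217/2, 99, 213/2]
L2 α=5/6: [1817/12, 129, 361/4]
L4 α=3/4: [1925/48, 135, 649/16]
L5 α=1/2: [4229/96, 77, 1305/32]
→ [44, 77, 41]

query (1,1) [L1,L2,L4,L5] — begin 0,0,0
L1 α=1/5: [244/5, 193/5, 14]
L2 α=2/3: [1484/15, 1093/15, 136/3]
L4 α=1/3: [4273/45, 3236/45, 485/9]
L5 α=1/3: [17366/135, 8857/135, 1627/27]
= [129, 66, 60]

at x=3,y=1 over L1,L2,L4,L5,L6:
L1 α=1/2: [19/2, 3/2, 118]
L2 α=1/2: [297/4, 471/4, 203/2]
L4 α=2/7: [2341/28, 3963/28, 1623/14]
L5 α=2/5: [11727/140, 18777/140, 8509/70]
L6 α=1/3: [5519/70, 18847/210, 13654/105]
→ [79, 90, 130]

query (2,1) [L1,L2,L4,L5,L6] — begin 0,0,0
after L1 α=1/2: [217/2, 99, 213/2]
after L2 α=5/6: [1817/12, 129, 361/4]
after L4 α=3/4: [1925/48, 135, 649/16]
after L5 α=1/2: [4229/96, 77, 1305/32]
after L6 α=1/2: [12485/192, 227/2, 3705/64]
→ [65, 114, 58]

query (0,0) [L1,L2,L4,L5,L6] — begin 0,0,0
L1 α=1/6: [173/6, 187/6, 17/2]
L2 α=1/3: [884/9, 421/9, 218/3]
L4 α=4/5: [1928/45, 2689/45, 278/15]
L5 α=4/7: [7148/105, 5209/105, 1838/35]
L6 α=4/7: [22828/245, 7589/245, 21474/245]
= [93, 31, 88]


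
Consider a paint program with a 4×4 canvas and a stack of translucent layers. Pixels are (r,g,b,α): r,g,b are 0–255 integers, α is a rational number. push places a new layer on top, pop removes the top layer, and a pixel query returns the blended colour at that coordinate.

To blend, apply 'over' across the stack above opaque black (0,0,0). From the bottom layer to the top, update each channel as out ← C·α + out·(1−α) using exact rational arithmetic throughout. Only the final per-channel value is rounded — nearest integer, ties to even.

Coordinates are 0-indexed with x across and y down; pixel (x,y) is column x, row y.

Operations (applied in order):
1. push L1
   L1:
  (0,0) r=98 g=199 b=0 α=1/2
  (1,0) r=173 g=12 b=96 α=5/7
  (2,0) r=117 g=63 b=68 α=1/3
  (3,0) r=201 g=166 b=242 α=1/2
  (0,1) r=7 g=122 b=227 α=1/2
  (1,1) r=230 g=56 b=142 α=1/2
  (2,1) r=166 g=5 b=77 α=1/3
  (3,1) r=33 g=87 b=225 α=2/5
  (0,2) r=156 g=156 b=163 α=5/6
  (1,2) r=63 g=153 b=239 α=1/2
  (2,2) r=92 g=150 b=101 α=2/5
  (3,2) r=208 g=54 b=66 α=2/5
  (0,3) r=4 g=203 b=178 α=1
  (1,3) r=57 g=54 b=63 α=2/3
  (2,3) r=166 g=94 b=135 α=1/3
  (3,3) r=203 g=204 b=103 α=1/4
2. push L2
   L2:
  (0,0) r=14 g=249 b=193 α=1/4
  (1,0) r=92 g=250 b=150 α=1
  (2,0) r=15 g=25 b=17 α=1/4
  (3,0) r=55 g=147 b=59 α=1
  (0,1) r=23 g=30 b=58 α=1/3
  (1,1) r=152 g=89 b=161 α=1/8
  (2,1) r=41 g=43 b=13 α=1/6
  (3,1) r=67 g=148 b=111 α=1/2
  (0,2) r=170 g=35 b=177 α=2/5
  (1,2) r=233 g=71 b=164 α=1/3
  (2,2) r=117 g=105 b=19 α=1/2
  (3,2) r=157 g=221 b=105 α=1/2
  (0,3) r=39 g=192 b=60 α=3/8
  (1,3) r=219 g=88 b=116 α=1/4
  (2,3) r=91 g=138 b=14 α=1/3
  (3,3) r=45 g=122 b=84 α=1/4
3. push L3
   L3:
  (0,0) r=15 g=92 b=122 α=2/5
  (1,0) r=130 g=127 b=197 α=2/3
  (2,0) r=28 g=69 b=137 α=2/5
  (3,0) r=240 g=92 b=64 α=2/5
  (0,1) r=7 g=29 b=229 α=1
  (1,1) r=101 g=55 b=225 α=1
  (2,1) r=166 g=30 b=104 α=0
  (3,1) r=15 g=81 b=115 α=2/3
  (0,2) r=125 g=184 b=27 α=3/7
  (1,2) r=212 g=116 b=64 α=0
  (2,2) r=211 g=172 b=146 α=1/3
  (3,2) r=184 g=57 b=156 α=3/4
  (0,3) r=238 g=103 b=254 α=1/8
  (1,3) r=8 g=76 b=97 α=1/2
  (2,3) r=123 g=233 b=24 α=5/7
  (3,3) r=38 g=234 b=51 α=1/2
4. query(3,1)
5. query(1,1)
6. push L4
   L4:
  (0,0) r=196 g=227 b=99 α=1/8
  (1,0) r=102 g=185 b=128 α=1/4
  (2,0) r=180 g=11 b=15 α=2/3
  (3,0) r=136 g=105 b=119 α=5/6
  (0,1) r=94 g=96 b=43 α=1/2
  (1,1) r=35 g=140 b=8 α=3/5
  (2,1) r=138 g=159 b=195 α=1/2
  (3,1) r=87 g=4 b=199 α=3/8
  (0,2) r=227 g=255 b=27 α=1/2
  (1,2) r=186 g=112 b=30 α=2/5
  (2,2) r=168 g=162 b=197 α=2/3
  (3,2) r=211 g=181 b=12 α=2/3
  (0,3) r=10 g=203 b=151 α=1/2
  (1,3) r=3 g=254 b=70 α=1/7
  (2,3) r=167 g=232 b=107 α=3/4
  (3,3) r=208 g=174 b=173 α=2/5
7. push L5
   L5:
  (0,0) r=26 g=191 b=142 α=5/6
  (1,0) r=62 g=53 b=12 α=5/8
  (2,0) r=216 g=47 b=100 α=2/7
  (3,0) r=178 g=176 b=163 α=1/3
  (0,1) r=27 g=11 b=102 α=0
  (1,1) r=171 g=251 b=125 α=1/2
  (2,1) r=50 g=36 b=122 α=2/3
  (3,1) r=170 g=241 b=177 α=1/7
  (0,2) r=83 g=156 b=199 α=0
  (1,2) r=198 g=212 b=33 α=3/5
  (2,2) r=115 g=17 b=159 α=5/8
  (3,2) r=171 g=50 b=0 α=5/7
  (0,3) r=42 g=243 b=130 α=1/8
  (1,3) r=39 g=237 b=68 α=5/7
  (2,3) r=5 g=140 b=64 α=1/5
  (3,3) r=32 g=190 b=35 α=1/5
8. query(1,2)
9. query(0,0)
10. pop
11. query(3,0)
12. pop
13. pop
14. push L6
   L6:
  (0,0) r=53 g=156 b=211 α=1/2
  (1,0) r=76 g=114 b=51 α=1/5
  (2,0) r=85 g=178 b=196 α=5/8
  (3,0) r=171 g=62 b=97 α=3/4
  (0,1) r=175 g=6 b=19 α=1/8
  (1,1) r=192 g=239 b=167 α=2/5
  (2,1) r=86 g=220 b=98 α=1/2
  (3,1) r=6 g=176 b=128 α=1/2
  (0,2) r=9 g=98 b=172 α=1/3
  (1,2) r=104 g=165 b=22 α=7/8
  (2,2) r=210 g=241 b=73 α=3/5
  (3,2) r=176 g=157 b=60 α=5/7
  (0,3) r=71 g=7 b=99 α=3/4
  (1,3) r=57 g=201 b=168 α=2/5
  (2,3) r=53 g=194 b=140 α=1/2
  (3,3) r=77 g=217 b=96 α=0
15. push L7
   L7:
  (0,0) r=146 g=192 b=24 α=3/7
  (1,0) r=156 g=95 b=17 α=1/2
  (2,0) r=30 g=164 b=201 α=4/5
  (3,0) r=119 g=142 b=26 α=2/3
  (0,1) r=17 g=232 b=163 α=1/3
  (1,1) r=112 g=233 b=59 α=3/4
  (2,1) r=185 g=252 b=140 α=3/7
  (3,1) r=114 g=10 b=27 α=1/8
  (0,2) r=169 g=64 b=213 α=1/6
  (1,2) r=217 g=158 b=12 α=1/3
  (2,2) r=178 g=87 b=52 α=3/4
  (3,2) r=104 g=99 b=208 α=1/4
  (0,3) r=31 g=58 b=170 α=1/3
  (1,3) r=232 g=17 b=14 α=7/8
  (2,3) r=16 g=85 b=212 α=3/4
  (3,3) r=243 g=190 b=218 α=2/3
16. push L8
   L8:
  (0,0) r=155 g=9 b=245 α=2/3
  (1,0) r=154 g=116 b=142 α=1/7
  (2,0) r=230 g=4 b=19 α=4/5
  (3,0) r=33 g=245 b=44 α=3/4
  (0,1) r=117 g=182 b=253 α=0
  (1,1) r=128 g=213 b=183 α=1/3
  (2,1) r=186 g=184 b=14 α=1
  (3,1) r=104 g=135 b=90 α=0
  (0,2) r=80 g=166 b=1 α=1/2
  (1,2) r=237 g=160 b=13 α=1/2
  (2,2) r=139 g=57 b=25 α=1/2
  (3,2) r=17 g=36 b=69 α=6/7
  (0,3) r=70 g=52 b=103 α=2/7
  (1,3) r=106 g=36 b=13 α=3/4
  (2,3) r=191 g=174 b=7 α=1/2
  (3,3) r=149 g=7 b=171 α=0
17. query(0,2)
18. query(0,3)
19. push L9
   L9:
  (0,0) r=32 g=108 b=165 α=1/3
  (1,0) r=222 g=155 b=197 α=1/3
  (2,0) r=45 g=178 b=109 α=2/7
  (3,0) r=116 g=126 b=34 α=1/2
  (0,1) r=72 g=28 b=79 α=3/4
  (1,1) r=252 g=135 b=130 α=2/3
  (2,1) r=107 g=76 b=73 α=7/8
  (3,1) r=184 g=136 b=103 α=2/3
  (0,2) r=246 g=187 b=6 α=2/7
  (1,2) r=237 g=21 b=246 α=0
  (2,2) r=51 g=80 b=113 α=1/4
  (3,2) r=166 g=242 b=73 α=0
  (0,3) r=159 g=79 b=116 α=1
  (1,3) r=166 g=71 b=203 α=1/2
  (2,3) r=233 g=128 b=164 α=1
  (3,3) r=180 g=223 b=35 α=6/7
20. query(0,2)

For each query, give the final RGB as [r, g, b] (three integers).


(3,1) stack=L1,L2,L3; from [0,0,0]:
+L1 (α=2/5) → [66/5, 174/5, 90]
+L2 (α=1/2) → [401/10, 457/5, 201/2]
+L3 (α=2/3) → [701/30, 1267/15, 661/6]
= [23, 84, 110]

at x=1,y=1 over L1,L2,L3:
after L1 α=1/2: [115, 28, 71]
after L2 α=1/8: [957/8, 285/8, 329/4]
after L3 α=1: [101, 55, 225]
= [101, 55, 225]

at x=1,y=2 over L1,L2,L3,L4,L5:
L1 α=1/2: [63/2, 153/2, 239/2]
L2 α=1/3: [296/3, 224/3, 403/3]
L3 α=0: [296/3, 224/3, 403/3]
L4 α=2/5: [668/5, 448/5, 463/5]
L5 α=3/5: [4306/25, 4076/25, 1421/25]
= [172, 163, 57]

query (0,0) [L1,L2,L3,L4,L5] — begin 0,0,0
L1 α=1/2: [49, 199/2, 0]
L2 α=1/4: [161/4, 1095/8, 193/4]
L3 α=2/5: [603/20, 4757/40, 311/4]
L4 α=1/8: [8141/160, 42379/320, 2573/32]
L5 α=5/6: [9647/320, 115993/640, 8431/64]
→ [30, 181, 132]

at x=3,y=0 over L1,L2,L3,L4:
after L1 α=1/2: [201/2, 83, 121]
after L2 α=1: [55, 147, 59]
after L3 α=2/5: [129, 125, 61]
after L4 α=5/6: [809/6, 325/3, 328/3]
rounded: [135, 108, 109]

(0,2) stack=L1,L2,L6,L7,L8; from [0,0,0]:
L1 α=5/6: [130, 130, 815/6]
L2 α=2/5: [146, 92, 1523/10]
L6 α=1/3: [301/3, 94, 2383/15]
L7 α=1/6: [1006/9, 89, 1511/9]
L8 α=1/2: [863/9, 255/2, 760/9]
rounded: [96, 128, 84]

query (0,3) [L1,L2,L6,L7,L8] — begin 0,0,0
after L1 α=1: [4, 203, 178]
after L2 α=3/8: [137/8, 1591/8, 535/4]
after L6 α=3/4: [1841/32, 1759/32, 1723/16]
after L7 α=1/3: [779/16, 2687/48, 3083/24]
after L8 α=2/7: [6135/112, 18427/336, 20359/168]
→ [55, 55, 121]

query (0,2) [L1,L2,L6,L7,L8,L9] — begin 0,0,0
after L1 α=5/6: [130, 130, 815/6]
after L2 α=2/5: [146, 92, 1523/10]
after L6 α=1/3: [301/3, 94, 2383/15]
after L7 α=1/6: [1006/9, 89, 1511/9]
after L8 α=1/2: [863/9, 255/2, 760/9]
after L9 α=2/7: [1249/9, 289/2, 3908/63]
rounded: [139, 144, 62]


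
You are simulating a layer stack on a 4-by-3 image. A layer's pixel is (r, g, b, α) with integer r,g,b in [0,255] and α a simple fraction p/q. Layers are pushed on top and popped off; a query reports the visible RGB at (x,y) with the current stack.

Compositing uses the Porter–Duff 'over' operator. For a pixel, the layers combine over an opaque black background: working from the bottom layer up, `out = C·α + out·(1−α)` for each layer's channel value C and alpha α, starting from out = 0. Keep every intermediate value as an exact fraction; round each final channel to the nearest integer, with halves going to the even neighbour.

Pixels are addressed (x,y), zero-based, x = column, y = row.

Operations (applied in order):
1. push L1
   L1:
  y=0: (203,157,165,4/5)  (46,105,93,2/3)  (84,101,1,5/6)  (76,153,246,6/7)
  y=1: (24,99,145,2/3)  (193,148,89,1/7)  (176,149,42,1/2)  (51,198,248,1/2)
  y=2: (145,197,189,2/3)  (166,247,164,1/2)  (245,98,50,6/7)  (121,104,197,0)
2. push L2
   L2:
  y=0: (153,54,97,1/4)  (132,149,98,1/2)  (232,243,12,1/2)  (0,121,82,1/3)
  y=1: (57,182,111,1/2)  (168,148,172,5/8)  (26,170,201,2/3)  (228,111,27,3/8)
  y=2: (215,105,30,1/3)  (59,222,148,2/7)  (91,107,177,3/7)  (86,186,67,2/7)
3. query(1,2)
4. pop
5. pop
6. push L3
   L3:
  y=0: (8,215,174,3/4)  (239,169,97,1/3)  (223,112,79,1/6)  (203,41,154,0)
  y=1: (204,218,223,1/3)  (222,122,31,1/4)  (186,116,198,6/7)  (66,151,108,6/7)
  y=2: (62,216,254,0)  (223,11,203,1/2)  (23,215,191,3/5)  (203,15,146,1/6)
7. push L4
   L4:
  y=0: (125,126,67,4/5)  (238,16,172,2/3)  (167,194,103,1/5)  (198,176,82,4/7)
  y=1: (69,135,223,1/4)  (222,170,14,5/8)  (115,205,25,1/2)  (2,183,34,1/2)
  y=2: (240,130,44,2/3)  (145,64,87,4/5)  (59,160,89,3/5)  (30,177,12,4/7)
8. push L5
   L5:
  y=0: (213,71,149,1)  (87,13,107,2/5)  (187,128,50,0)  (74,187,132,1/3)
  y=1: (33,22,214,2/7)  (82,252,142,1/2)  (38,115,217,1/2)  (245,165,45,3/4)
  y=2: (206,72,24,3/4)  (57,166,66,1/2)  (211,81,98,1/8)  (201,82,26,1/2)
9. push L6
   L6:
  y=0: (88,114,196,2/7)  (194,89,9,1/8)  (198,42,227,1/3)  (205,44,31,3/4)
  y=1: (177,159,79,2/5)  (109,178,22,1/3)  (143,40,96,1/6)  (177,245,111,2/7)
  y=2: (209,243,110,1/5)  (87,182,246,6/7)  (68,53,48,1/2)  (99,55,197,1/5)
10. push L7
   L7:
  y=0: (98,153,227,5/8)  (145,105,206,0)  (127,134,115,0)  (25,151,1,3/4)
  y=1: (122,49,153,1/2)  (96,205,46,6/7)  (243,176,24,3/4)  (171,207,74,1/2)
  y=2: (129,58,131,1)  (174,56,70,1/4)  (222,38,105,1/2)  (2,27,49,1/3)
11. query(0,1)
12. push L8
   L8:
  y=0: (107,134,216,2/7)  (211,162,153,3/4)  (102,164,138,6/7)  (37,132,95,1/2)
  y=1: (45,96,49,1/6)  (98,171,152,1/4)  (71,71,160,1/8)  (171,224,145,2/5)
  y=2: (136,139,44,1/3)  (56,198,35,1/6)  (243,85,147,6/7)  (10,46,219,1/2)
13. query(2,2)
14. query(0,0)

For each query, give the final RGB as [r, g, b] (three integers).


query (1,2) [L1,L2] — begin 0,0,0
after L1 α=1/2: [83, 247/2, 82]
after L2 α=2/7: [533/7, 2123/14, 706/7]
rounded: [76, 152, 101]

query (0,1) [L3,L4,L5,L6,L7] — begin 0,0,0
L3 α=1/3: [68, 218/3, 223/3]
L4 α=1/4: [273/4, 353/4, 223/2]
L5 α=2/7: [1629/28, 1941/28, 1971/14]
L6 α=2/5: [14799/140, 14727/140, 1625/14]
L7 α=1/2: [31879/280, 21587/280, 3767/28]
rounded: [114, 77, 135]

(2,2) stack=L3,L4,L5,L6,L7,L8; from [0,0,0]:
after L3 α=3/5: [69/5, 129, 573/5]
after L4 α=3/5: [1023/25, 738/5, 2481/25]
after L5 α=1/8: [3109/50, 5571/40, 19817/200]
after L6 α=1/2: [6509/100, 7691/80, 29417/400]
after L7 α=1/2: [28709/200, 10731/160, 71417/800]
after L8 α=6/7: [320309/1400, 92331/1120, 777017/5600]
= [229, 82, 139]

query (0,0) [L3,L4,L5,L6,L7,L8] — begin 0,0,0
L3 α=3/4: [6, 645/4, 261/2]
L4 α=4/5: [506/5, 2661/20, 797/10]
L5 α=1: [213, 71, 149]
L6 α=2/7: [1241/7, 583/7, 1137/7]
L7 α=5/8: [7153/56, 888/7, 2839/14]
L8 α=2/7: [47749/392, 6316/49, 20243/98]
→ [122, 129, 207]


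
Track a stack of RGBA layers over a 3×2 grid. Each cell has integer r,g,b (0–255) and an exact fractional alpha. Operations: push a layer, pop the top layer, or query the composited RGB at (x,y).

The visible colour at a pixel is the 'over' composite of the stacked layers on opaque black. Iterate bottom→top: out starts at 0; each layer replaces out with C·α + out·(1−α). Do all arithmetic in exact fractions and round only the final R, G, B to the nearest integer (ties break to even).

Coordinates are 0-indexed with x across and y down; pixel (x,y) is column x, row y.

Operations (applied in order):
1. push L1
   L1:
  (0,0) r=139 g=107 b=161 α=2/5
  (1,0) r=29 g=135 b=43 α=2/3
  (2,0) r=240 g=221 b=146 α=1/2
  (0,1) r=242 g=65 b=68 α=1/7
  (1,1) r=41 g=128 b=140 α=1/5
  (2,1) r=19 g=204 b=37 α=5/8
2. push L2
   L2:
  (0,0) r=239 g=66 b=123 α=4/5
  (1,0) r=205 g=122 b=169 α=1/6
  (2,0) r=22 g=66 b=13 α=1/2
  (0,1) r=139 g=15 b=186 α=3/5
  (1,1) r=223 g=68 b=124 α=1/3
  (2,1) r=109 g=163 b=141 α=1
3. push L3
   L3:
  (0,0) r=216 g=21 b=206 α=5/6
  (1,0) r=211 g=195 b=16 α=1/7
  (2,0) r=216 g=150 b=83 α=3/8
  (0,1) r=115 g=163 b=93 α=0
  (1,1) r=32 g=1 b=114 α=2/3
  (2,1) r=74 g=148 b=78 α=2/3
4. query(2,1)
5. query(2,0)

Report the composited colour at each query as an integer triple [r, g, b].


at x=2,y=1 over L1,L2,L3:
after L1 α=5/8: [95/8, 255/2, 185/8]
after L2 α=1: [109, 163, 141]
after L3 α=2/3: [257/3, 153, 99]
= [86, 153, 99]

at x=2,y=0 over L1,L2,L3:
+L1 (α=1/2) → [120, 221/2, 73]
+L2 (α=1/2) → [71, 353/4, 43]
+L3 (α=3/8) → [1003/8, 3565/32, 58]
= [125, 111, 58]


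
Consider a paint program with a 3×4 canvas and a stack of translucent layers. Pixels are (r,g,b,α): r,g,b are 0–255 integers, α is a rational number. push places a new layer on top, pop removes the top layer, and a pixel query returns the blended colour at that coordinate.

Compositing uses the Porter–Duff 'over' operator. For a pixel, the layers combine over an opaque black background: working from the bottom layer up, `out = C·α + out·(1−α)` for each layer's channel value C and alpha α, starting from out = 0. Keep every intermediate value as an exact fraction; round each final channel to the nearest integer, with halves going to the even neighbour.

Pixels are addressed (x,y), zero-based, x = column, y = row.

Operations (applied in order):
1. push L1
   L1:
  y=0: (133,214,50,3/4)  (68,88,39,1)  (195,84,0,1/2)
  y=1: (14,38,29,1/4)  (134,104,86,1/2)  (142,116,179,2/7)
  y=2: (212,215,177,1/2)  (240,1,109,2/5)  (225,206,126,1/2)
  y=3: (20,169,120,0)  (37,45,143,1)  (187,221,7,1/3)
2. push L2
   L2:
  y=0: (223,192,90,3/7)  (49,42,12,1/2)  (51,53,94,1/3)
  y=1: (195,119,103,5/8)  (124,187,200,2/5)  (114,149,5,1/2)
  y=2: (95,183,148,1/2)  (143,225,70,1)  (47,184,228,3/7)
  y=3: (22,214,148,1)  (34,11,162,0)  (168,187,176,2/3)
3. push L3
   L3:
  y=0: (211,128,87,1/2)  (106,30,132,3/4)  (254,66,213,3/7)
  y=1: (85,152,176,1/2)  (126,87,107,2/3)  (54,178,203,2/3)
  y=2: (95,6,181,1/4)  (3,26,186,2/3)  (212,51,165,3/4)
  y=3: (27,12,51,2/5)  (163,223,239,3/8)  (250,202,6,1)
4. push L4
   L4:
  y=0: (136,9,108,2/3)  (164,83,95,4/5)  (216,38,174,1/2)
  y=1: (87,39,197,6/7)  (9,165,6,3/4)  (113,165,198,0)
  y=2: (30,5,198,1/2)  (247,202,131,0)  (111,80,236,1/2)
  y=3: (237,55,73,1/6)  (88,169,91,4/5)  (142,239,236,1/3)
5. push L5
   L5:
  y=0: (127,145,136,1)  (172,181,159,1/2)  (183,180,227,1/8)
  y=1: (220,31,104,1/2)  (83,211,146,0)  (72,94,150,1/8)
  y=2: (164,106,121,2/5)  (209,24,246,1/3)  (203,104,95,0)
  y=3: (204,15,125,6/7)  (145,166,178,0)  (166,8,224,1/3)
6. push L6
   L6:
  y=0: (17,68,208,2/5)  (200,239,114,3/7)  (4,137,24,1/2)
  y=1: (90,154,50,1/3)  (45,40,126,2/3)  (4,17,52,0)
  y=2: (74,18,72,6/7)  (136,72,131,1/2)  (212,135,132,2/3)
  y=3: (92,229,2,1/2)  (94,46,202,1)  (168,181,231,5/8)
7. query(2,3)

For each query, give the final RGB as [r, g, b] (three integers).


at x=2,y=3 over L1,L2,L3,L4,L5,L6:
after L1 α=1/3: [187/3, 221/3, 7/3]
after L2 α=2/3: [1195/9, 1343/9, 1063/9]
after L3 α=1: [250, 202, 6]
after L4 α=1/3: [214, 643/3, 248/3]
after L5 α=1/3: [198, 1310/9, 1168/9]
after L6 α=5/8: [717/4, 4025/24, 4633/24]
rounded: [179, 168, 193]


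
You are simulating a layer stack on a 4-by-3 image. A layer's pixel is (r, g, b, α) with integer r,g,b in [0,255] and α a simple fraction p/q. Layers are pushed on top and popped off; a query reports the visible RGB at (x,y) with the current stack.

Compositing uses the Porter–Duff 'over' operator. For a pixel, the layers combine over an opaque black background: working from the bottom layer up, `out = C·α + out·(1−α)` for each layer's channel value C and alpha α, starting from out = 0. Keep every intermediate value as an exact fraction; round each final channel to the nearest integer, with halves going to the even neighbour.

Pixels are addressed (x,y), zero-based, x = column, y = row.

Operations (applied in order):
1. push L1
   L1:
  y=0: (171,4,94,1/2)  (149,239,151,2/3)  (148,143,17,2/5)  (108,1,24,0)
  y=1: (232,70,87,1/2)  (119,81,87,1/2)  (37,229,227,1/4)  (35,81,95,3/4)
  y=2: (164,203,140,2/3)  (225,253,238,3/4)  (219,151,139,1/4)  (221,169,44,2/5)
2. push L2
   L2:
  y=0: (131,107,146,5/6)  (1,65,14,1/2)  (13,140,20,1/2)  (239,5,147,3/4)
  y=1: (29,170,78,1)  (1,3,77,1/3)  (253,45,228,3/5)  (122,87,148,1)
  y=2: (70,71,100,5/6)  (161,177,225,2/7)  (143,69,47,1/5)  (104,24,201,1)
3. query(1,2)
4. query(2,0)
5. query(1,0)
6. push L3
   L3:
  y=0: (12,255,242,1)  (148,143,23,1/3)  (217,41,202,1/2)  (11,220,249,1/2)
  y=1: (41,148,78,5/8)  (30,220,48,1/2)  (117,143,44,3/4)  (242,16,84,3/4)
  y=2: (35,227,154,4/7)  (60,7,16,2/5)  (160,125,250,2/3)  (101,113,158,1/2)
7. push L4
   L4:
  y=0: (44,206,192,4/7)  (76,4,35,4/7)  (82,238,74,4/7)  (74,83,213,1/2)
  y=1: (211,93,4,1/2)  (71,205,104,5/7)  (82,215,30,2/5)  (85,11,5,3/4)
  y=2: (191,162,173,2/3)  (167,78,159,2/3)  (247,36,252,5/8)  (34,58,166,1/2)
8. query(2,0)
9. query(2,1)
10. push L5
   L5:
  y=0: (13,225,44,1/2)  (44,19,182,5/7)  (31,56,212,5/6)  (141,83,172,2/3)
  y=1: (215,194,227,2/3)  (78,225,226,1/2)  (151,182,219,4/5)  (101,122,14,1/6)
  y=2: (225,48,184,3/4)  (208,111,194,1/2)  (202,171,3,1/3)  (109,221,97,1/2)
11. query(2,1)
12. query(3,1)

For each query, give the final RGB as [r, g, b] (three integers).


query (1,2) [L1,L2] — begin 0,0,0
+L1 (α=3/4) → [675/4, 759/4, 357/2]
+L2 (α=2/7) → [4663/28, 5211/28, 2685/14]
→ [167, 186, 192]

at x=2,y=0 over L1,L2:
after L1 α=2/5: [296/5, 286/5, 34/5]
after L2 α=1/2: [361/10, 493/5, 67/5]
rounded: [36, 99, 13]

query (1,0) [L1,L2] — begin 0,0,0
+L1 (α=2/3) → [298/3, 478/3, 302/3]
+L2 (α=1/2) → [301/6, 673/6, 172/3]
→ [50, 112, 57]

(2,0) stack=L1,L2,L3,L4; from [0,0,0]:
+L1 (α=2/5) → [296/5, 286/5, 34/5]
+L2 (α=1/2) → [361/10, 493/5, 67/5]
+L3 (α=1/2) → [2531/20, 349/5, 1077/10]
+L4 (α=4/7) → [14153/140, 5807/35, 6191/70]
rounded: [101, 166, 88]

(2,1) stack=L1,L2,L3,L4; from [0,0,0]:
after L1 α=1/4: [37/4, 229/4, 227/4]
after L2 α=3/5: [311/2, 499/10, 319/2]
after L3 α=3/4: [1013/8, 4789/40, 583/8]
after L4 α=2/5: [4351/40, 31567/200, 2229/40]
→ [109, 158, 56]

at x=2,y=1 over L1,L2,L3,L4,L5:
L1 α=1/4: [37/4, 229/4, 227/4]
L2 α=3/5: [311/2, 499/10, 319/2]
L3 α=3/4: [1013/8, 4789/40, 583/8]
L4 α=2/5: [4351/40, 31567/200, 2229/40]
L5 α=4/5: [28511/200, 177167/1000, 37269/200]
→ [143, 177, 186]

(3,1) stack=L1,L2,L3,L4,L5; from [0,0,0]:
L1 α=3/4: [105/4, 243/4, 285/4]
L2 α=1: [122, 87, 148]
L3 α=3/4: [212, 135/4, 100]
L4 α=3/4: [467/4, 267/16, 115/4]
L5 α=1/6: [913/8, 3287/96, 631/24]
rounded: [114, 34, 26]


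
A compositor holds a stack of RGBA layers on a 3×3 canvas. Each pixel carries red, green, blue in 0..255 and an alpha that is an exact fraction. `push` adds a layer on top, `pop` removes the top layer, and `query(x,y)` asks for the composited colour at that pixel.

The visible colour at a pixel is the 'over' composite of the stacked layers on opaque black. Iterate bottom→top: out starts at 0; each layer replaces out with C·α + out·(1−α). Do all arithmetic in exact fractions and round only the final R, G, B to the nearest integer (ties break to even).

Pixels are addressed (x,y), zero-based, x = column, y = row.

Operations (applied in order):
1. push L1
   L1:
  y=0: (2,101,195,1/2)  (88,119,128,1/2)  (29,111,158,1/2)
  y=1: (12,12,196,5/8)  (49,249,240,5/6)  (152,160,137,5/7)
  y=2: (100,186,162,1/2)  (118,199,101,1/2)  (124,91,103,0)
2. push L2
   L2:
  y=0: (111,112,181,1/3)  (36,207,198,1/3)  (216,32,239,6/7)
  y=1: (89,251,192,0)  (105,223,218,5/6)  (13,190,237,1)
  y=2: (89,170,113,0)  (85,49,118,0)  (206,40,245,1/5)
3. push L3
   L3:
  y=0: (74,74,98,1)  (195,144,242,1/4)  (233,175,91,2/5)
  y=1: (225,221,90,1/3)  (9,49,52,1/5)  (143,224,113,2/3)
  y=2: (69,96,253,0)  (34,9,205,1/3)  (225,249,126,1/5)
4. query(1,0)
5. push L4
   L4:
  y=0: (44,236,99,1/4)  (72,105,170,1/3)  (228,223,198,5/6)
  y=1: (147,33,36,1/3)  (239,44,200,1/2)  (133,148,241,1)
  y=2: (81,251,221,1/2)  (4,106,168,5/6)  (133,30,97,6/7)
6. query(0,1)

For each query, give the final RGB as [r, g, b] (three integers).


(1,0) stack=L1,L2,L3; from [0,0,0]:
+L1 (α=1/2) → [44, 119/2, 64]
+L2 (α=1/3) → [124/3, 326/3, 326/3]
+L3 (α=1/4) → [319/4, 235/2, 142]
→ [80, 118, 142]

(0,1) stack=L1,L2,L3,L4; from [0,0,0]:
L1 α=5/8: [15/2, 15/2, 245/2]
L2 α=0: [15/2, 15/2, 245/2]
L3 α=1/3: [80, 236/3, 335/3]
L4 α=1/3: [307/3, 571/9, 778/9]
→ [102, 63, 86]


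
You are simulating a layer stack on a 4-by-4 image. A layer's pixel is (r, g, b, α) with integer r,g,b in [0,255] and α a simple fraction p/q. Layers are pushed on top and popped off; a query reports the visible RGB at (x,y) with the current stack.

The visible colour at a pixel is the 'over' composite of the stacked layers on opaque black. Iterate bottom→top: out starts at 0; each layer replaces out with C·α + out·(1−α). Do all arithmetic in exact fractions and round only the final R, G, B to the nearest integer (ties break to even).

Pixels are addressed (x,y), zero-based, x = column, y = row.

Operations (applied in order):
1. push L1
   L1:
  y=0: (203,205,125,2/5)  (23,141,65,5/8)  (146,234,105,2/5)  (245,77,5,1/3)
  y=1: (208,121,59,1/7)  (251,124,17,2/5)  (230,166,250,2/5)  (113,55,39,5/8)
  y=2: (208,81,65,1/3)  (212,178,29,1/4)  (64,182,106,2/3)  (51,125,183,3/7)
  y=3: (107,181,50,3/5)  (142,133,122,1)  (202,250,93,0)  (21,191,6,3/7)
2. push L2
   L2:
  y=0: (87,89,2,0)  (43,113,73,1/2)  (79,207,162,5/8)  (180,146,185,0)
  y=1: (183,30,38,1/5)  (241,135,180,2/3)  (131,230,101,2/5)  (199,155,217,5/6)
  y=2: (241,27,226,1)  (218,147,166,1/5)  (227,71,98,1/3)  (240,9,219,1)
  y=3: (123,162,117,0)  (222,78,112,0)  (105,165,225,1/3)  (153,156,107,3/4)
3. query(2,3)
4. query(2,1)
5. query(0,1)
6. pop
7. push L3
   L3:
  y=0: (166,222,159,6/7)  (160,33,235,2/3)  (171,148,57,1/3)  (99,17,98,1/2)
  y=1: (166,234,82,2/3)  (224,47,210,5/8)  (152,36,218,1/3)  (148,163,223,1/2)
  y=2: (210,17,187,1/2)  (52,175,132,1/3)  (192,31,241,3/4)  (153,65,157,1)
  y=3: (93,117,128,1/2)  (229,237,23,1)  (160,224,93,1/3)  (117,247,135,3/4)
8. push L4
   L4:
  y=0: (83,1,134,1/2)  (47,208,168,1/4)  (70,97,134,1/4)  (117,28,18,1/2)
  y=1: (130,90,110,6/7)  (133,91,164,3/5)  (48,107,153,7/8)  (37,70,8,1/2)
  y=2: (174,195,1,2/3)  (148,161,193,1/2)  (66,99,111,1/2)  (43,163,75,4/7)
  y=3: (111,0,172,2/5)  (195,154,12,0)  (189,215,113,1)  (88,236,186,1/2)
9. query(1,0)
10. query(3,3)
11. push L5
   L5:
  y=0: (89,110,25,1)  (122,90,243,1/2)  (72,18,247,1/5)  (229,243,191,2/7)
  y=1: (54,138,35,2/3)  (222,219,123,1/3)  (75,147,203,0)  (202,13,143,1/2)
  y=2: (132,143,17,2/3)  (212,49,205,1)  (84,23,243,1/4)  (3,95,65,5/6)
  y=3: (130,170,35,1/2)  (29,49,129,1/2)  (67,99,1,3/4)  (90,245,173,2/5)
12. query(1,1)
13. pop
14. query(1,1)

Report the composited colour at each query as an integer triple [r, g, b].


(2,3) stack=L1,L2; from [0,0,0]:
L1 α=0: [0, 0, 0]
L2 α=1/3: [35, 55, 75]
→ [35, 55, 75]

(2,1) stack=L1,L2; from [0,0,0]:
after L1 α=2/5: [92, 332/5, 100]
after L2 α=2/5: [538/5, 3296/25, 502/5]
= [108, 132, 100]

(0,1) stack=L1,L2; from [0,0,0]:
after L1 α=1/7: [208/7, 121/7, 59/7]
after L2 α=1/5: [2113/35, 694/35, 502/35]
→ [60, 20, 14]

(1,0) stack=L1,L3,L4; from [0,0,0]:
L1 α=5/8: [115/8, 705/8, 325/8]
L3 α=2/3: [2675/24, 411/8, 4085/24]
L4 α=1/4: [3051/32, 2897/32, 5429/32]
→ [95, 91, 170]

at x=3,y=3 over L1,L3,L4:
L1 α=3/7: [9, 573/7, 18/7]
L3 α=3/4: [90, 1440/7, 2853/28]
L4 α=1/2: [89, 1546/7, 8061/56]
= [89, 221, 144]

(1,1) stack=L1,L3,L4,L5; from [0,0,0]:
L1 α=2/5: [502/5, 248/5, 34/5]
L3 α=5/8: [3553/20, 1919/40, 669/5]
L4 α=3/5: [7543/50, 7379/100, 3798/25]
L5 α=1/3: [13093/75, 18329/150, 3557/25]
= [175, 122, 142]

query (1,1) [L1,L3,L4] — begin 0,0,0
+L1 (α=2/5) → [502/5, 248/5, 34/5]
+L3 (α=5/8) → [3553/20, 1919/40, 669/5]
+L4 (α=3/5) → [7543/50, 7379/100, 3798/25]
→ [151, 74, 152]


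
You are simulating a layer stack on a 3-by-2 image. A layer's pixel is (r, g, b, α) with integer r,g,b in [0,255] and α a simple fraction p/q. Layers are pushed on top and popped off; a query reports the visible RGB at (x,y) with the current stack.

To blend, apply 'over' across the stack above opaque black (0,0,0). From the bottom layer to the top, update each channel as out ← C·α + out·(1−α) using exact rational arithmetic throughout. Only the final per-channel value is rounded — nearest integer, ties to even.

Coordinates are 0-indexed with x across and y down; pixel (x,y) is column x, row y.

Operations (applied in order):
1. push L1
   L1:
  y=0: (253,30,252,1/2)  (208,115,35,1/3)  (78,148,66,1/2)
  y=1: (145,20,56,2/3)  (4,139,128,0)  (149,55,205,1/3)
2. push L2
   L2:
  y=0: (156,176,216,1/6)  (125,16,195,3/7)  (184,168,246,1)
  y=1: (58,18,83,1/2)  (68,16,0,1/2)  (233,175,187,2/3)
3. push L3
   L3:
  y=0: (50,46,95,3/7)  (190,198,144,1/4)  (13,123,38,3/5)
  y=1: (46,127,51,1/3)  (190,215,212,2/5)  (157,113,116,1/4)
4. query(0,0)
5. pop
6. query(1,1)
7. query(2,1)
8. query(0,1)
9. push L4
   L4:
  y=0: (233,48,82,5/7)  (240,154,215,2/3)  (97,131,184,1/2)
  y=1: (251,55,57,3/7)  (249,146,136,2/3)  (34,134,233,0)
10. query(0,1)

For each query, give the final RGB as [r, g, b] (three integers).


at x=0,y=0 over L1,L2,L3:
L1 α=1/2: [253/2, 15, 126]
L2 α=1/6: [1577/12, 251/6, 141]
L3 α=3/7: [2027/21, 916/21, 849/7]
→ [97, 44, 121]

(1,1) stack=L1,L2; from [0,0,0]:
L1 α=0: [0, 0, 0]
L2 α=1/2: [34, 8, 0]
rounded: [34, 8, 0]

at x=2,y=1 over L1,L2:
after L1 α=1/3: [149/3, 55/3, 205/3]
after L2 α=2/3: [1547/9, 1105/9, 1327/9]
rounded: [172, 123, 147]

query (0,1) [L1,L2] — begin 0,0,0
after L1 α=2/3: [290/3, 40/3, 112/3]
after L2 α=1/2: [232/3, 47/3, 361/6]
→ [77, 16, 60]

query (0,1) [L1,L2,L4] — begin 0,0,0
+L1 (α=2/3) → [290/3, 40/3, 112/3]
+L2 (α=1/2) → [232/3, 47/3, 361/6]
+L4 (α=3/7) → [3187/21, 683/21, 1235/21]
→ [152, 33, 59]


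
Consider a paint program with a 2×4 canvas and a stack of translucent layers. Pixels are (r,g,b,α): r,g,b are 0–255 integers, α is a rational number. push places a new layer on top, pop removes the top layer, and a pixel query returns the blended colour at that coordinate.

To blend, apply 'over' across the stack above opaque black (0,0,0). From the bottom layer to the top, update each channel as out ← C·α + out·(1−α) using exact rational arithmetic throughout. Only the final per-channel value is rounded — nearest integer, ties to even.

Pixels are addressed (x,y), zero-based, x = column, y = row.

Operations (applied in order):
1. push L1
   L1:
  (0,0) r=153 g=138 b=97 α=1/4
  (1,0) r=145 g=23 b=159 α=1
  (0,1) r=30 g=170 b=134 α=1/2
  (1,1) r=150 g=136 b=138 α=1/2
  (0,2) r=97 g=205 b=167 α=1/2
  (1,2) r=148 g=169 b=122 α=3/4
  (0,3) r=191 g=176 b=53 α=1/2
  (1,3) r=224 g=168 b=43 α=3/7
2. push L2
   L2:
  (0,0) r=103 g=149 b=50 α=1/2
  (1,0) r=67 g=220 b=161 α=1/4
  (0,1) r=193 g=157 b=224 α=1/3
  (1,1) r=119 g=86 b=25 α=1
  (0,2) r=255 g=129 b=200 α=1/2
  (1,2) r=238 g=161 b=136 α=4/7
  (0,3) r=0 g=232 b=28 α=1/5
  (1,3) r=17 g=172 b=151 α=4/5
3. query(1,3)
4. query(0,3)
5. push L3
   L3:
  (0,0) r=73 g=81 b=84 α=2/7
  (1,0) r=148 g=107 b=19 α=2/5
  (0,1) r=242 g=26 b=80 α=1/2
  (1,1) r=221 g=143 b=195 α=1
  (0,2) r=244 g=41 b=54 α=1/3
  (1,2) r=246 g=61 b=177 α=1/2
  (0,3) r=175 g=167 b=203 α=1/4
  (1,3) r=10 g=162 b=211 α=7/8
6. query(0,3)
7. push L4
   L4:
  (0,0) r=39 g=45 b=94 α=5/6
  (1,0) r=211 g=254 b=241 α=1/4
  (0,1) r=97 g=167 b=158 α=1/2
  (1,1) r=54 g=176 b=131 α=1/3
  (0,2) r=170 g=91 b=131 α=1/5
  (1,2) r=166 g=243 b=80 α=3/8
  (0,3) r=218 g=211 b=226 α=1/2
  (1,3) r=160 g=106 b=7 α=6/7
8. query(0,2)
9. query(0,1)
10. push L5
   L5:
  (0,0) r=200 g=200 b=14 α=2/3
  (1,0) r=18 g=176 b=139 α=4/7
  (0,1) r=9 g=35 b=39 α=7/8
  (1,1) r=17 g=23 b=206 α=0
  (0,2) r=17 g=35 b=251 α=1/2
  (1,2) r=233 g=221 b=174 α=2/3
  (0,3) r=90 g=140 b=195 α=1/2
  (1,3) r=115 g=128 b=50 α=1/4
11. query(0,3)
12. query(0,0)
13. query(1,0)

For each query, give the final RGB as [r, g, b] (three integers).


at x=1,y=3 over L1,L2:
after L1 α=3/7: [96, 72, 129/7]
after L2 α=4/5: [164/5, 152, 4357/35]
rounded: [33, 152, 124]

query (0,3) [L1,L2] — begin 0,0,0
L1 α=1/2: [191/2, 88, 53/2]
L2 α=1/5: [382/5, 584/5, 134/5]
= [76, 117, 27]

at x=0,y=3 over L1,L2,L3:
+L1 (α=1/2) → [191/2, 88, 53/2]
+L2 (α=1/5) → [382/5, 584/5, 134/5]
+L3 (α=1/4) → [2021/20, 2587/20, 1417/20]
→ [101, 129, 71]

(0,2) stack=L1,L2,L3,L4; from [0,0,0]:
L1 α=1/2: [97/2, 205/2, 167/2]
L2 α=1/2: [607/4, 463/4, 567/4]
L3 α=1/3: [365/2, 545/6, 225/2]
L4 α=1/5: [180, 1363/15, 581/5]
→ [180, 91, 116]

at x=0,y=1 over L1,L2,L3,L4:
+L1 (α=1/2) → [15, 85, 67]
+L2 (α=1/3) → [223/3, 109, 358/3]
+L3 (α=1/2) → [949/6, 135/2, 299/3]
+L4 (α=1/2) → [1531/12, 469/4, 773/6]
→ [128, 117, 129]

(0,3) stack=L1,L2,L3,L4,L5; from [0,0,0]:
L1 α=1/2: [191/2, 88, 53/2]
L2 α=1/5: [382/5, 584/5, 134/5]
L3 α=1/4: [2021/20, 2587/20, 1417/20]
L4 α=1/2: [6381/40, 6807/40, 5937/40]
L5 α=1/2: [9981/80, 12407/80, 13737/80]
rounded: [125, 155, 172]

query (0,0) [L1,L2,L3,L4,L5] — begin 0,0,0
L1 α=1/4: [153/4, 69/2, 97/4]
L2 α=1/2: [565/8, 367/4, 297/8]
L3 α=2/7: [3993/56, 2483/28, 2829/56]
L4 α=5/6: [4971/112, 8783/168, 29149/336]
L5 α=2/3: [49771/336, 75983/504, 38557/1008]
rounded: [148, 151, 38]

at x=1,y=0 over L1,L2,L3,L4,L5:
L1 α=1: [145, 23, 159]
L2 α=1/4: [251/2, 289/4, 319/2]
L3 α=2/5: [269/2, 1723/20, 1033/10]
L4 α=1/4: [1229/8, 10249/80, 5509/40]
L5 α=4/7: [609/8, 87067/560, 38767/280]
→ [76, 155, 138]


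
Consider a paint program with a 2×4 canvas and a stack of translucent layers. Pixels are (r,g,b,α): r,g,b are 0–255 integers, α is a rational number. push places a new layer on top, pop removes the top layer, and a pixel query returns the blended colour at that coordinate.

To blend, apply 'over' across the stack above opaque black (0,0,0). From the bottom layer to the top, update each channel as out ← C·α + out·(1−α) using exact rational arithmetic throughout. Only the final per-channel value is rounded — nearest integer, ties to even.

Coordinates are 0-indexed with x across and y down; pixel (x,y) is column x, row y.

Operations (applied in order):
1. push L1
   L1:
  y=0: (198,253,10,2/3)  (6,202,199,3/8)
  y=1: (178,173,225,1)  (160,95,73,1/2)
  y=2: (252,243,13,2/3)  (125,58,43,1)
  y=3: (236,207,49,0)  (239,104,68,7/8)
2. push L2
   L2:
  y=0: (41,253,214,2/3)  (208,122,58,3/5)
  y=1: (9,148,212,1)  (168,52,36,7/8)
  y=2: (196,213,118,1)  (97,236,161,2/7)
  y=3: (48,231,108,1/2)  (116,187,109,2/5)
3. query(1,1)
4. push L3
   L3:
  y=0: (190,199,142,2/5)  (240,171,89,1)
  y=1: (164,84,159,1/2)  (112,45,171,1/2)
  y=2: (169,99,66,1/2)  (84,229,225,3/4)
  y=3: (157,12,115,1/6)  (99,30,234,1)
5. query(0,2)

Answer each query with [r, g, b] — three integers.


at x=1,y=1 over L1,L2:
L1 α=1/2: [80, 95/2, 73/2]
L2 α=7/8: [157, 823/16, 577/16]
= [157, 51, 36]

query (0,2) [L1,L2,L3] — begin 0,0,0
+L1 (α=2/3) → [168, 162, 26/3]
+L2 (α=1) → [196, 213, 118]
+L3 (α=1/2) → [365/2, 156, 92]
rounded: [182, 156, 92]


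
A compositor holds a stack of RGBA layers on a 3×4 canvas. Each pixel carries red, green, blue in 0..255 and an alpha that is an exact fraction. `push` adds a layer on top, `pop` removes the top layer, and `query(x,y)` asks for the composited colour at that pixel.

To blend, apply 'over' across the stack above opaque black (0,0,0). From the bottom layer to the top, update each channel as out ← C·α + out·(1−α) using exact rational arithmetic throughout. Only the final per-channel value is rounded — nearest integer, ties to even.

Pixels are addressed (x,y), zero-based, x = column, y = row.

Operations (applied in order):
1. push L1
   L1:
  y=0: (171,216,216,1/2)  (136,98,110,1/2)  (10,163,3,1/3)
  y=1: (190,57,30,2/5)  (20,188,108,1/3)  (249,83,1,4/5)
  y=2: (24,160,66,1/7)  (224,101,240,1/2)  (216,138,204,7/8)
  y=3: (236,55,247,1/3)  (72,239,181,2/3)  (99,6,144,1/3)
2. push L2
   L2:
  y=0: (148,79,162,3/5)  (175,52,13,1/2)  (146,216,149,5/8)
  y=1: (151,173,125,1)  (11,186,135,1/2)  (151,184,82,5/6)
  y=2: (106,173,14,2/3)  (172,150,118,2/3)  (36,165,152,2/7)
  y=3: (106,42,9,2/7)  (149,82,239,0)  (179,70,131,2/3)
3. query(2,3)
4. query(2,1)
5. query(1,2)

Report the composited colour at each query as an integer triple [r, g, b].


query (2,3) [L1,L2] — begin 0,0,0
L1 α=1/3: [33, 2, 48]
L2 α=2/3: [391/3, 142/3, 310/3]
rounded: [130, 47, 103]

query (2,1) [L1,L2] — begin 0,0,0
L1 α=4/5: [996/5, 332/5, 4/5]
L2 α=5/6: [4771/30, 822/5, 1027/15]
rounded: [159, 164, 68]

at x=1,y=2 over L1,L2:
L1 α=1/2: [112, 101/2, 120]
L2 α=2/3: [152, 701/6, 356/3]
rounded: [152, 117, 119]


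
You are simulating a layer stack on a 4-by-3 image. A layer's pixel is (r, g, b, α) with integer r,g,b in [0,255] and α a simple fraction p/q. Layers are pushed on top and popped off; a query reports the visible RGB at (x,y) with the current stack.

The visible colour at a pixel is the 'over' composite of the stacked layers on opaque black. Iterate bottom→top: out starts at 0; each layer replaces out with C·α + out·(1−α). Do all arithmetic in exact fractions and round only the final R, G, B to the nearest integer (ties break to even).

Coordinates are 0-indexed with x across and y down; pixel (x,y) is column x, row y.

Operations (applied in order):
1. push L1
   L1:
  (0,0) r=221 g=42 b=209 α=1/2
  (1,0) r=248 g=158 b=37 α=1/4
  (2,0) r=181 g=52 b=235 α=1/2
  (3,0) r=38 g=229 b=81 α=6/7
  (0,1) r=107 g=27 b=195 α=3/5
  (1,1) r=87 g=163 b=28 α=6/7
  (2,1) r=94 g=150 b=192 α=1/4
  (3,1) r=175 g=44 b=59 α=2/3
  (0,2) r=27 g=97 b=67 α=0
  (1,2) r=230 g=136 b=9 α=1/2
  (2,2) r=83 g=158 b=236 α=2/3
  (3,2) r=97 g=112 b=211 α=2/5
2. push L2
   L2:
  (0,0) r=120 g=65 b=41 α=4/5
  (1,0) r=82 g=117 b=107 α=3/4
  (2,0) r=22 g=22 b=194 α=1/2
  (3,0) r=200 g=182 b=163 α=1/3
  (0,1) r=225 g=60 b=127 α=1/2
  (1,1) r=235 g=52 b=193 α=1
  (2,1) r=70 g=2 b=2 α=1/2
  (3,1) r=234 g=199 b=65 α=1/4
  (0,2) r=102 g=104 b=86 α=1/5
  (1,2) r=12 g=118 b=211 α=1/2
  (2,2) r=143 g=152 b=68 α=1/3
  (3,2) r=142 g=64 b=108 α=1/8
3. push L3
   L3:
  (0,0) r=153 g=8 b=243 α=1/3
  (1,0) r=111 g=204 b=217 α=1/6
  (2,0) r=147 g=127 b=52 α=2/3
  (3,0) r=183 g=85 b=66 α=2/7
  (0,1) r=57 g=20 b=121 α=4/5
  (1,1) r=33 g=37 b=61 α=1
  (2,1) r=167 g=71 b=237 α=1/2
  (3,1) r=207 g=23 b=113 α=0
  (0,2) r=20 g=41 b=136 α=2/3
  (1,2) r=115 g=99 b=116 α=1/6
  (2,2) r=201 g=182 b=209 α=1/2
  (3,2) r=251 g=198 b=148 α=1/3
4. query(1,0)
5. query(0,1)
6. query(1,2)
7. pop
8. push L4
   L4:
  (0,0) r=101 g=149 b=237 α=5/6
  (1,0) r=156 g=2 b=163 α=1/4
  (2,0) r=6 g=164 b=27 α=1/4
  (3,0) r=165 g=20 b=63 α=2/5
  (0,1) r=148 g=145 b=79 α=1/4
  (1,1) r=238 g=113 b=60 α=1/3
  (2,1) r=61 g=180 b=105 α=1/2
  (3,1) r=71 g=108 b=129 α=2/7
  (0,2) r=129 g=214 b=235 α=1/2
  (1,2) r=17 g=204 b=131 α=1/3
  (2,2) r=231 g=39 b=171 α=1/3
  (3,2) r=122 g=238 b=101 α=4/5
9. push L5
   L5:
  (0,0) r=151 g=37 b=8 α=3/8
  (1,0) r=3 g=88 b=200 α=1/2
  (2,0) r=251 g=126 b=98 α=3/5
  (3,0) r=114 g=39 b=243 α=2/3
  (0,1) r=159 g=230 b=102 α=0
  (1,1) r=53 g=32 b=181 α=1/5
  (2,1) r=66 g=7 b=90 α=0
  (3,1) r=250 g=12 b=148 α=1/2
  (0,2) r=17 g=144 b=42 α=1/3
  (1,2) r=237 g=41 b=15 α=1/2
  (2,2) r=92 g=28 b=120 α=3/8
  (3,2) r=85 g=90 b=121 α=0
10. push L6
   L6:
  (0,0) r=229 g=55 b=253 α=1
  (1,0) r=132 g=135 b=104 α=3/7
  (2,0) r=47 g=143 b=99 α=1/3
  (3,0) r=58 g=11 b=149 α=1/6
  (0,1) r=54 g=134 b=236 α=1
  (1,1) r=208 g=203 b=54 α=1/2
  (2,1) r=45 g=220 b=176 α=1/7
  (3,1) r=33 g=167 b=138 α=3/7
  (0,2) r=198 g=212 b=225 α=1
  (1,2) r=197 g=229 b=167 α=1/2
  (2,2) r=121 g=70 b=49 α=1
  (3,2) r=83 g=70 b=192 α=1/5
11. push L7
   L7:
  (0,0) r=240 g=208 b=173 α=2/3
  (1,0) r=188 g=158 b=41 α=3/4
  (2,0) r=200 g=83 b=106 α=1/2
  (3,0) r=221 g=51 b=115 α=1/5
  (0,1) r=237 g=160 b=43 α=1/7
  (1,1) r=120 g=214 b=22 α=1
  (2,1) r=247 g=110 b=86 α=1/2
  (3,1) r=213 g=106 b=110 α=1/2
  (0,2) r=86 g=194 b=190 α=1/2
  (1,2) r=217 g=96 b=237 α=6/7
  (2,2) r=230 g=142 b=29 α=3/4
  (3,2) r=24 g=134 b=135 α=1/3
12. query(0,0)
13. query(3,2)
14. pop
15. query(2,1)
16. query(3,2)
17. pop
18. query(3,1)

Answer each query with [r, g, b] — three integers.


(1,0) stack=L1,L2,L3; from [0,0,0]:
L1 α=1/4: [62, 79/2, 37/4]
L2 α=3/4: [77, 781/8, 1321/16]
L3 α=1/6: [248/3, 5537/48, 3359/32]
→ [83, 115, 105]

query (0,1) [L1,L2,L3] — begin 0,0,0
+L1 (α=3/5) → [321/5, 81/5, 117]
+L2 (α=1/2) → [723/5, 381/10, 122]
+L3 (α=4/5) → [1863/25, 1181/50, 606/5]
→ [75, 24, 121]

(1,2) stack=L1,L2,L3; from [0,0,0]:
after L1 α=1/2: [115, 68, 9/2]
after L2 α=1/2: [127/2, 93, 431/4]
after L3 α=1/6: [865/12, 94, 873/8]
→ [72, 94, 109]

at x=0,y=0 over L1,L2,L4,L5,L6,L7:
after L1 α=1/2: [221/2, 21, 209/2]
after L2 α=4/5: [1181/10, 281/5, 537/10]
after L4 α=5/6: [2077/20, 2003/15, 4129/20]
after L5 α=3/8: [3889/32, 292/3, 4225/32]
after L6 α=1: [229, 55, 253]
after L7 α=2/3: [709/3, 157, 599/3]
→ [236, 157, 200]

query (3,2) [L1,L2,L4,L5,L6,L7] — begin 0,0,0
L1 α=2/5: [194/5, 224/5, 422/5]
L2 α=1/8: [517/10, 236/5, 1747/20]
L4 α=4/5: [5397/50, 4996/25, 9827/100]
L5 α=0: [5397/50, 4996/25, 9827/100]
L6 α=1/5: [12869/125, 21734/125, 14627/125]
L7 α=1/3: [28738/375, 60218/375, 46129/375]
rounded: [77, 161, 123]

at x=2,y=1 over L1,L2,L4,L5,L6:
L1 α=1/4: [47/2, 75/2, 48]
L2 α=1/2: [187/4, 79/4, 25]
L4 α=1/2: [431/8, 799/8, 65]
L5 α=0: [431/8, 799/8, 65]
L6 α=1/7: [1473/28, 3277/28, 566/7]
rounded: [53, 117, 81]

query (3,2) [L1,L2,L4,L5,L6] — begin 0,0,0
+L1 (α=2/5) → [194/5, 224/5, 422/5]
+L2 (α=1/8) → [517/10, 236/5, 1747/20]
+L4 (α=4/5) → [5397/50, 4996/25, 9827/100]
+L5 (α=0) → [5397/50, 4996/25, 9827/100]
+L6 (α=1/5) → [12869/125, 21734/125, 14627/125]
rounded: [103, 174, 117]

at x=3,y=1 over L1,L2,L4,L5:
L1 α=2/3: [350/3, 88/3, 118/3]
L2 α=1/4: [146, 287/4, 183/4]
L4 α=2/7: [872/7, 2299/28, 1947/28]
L5 α=1/2: [1311/7, 2635/56, 6091/56]
→ [187, 47, 109]
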